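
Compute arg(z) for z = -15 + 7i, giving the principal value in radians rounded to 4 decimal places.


Step 1: z = -15 + 7i
Step 2: arg(z) = atan2(7, -15)
Step 3: arg(z) = 2.705

2.705


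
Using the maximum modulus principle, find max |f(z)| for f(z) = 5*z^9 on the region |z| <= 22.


Step 1: On |z| = 22, |f(z)| = 5 * |z|^9 = 5 * 22^9
Step 2: By maximum modulus principle, maximum is on boundary.
Step 3: Maximum = 5 * 1207269217792 = 6036346088960

6036346088960


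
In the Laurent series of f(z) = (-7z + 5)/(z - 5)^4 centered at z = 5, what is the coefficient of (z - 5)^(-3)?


Step 1: Write the numerator in powers of (z - 5): -7z + 5 = -7(z - 5) + (-7*5 + 5) = -7(z - 5) - 30
Step 2: Divide by (z - 5)^4: f(z) = -30(z - 5)^(-4) - 7(z - 5)^(-3)
Step 3: This finite sum is the Laurent series of f about z = 5.
Step 4: Coefficient of (z - 5)^(-3) = coefficient of (z - 5) in the re-centred numerator = -7

-7


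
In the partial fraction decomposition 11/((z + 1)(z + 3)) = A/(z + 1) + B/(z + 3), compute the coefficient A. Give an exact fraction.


Step 1: Multiply both sides by (z + 1) and set z = -1
Step 2: A = 11 / (-1 + 3)
Step 3: A = 11 / 2
Step 4: A = 11/2

11/2


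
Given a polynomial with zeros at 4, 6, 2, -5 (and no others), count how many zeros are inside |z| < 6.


Step 1: Check each root:
  z = 4: |4| = 4 < 6
  z = 6: |6| = 6 >= 6
  z = 2: |2| = 2 < 6
  z = -5: |-5| = 5 < 6
Step 2: Count = 3

3


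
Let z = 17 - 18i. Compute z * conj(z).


Step 1: conj(z) = 17 + 18i
Step 2: z * conj(z) = 17^2 + (-18)^2
Step 3: = 289 + 324 = 613

613


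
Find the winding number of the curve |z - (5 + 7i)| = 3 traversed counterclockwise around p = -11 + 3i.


Step 1: Center c = (5, 7), radius = 3
Step 2: |p - c|^2 = (-16)^2 + (-4)^2 = 272
Step 3: r^2 = 9
Step 4: |p-c| > r so winding number = 0

0


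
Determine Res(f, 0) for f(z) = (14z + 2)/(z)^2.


Step 1: Pole of order 2 at z = 0
Step 2: Res = lim d/dz [(z)^2 * f(z)] as z -> 0
Step 3: (z)^2 * f(z) = 14z + 2
Step 4: d/dz[14z + 2] = 14

14


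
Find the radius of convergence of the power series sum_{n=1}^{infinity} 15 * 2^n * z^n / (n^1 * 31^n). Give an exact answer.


Step 1: General term a_n = 15 * 2^n / (n^1 * 31^n)
Step 2: By the root test, |a_n|^(1/n) = 15^(1/n) * 2 / (n^(1/n) * 31) -> 2/31 as n -> infinity (since 15^(1/n) -> 1 and n^(1/n) -> 1)
Step 3: R = 1/lim|a_n|^(1/n) = 31/2

31/2


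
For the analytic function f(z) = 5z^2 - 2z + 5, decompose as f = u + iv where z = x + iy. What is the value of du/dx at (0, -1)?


Step 1: f(z) = 5(x+iy)^2 - 2(x+iy) + 5
Step 2: u = 5(x^2 - y^2) - 2x + 5
Step 3: u_x = 10x - 2
Step 4: At (0, -1): u_x = 0 - 2 = -2

-2


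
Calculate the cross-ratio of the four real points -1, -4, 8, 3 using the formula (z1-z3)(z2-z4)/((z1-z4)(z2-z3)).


Step 1: (z1-z3)(z2-z4) = (-9) * (-7) = 63
Step 2: (z1-z4)(z2-z3) = (-4) * (-12) = 48
Step 3: Cross-ratio = 63/48 = 21/16

21/16


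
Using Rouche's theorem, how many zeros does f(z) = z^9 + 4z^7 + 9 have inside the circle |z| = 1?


Step 1: On |z| = 1 the three terms have sizes |z^9| = 1^9 = 1, |4z^7| = 4*1^7 = 4, |9| = 9
Step 2: The dominant term is g(z) = 9; let h(z) = z^9 + 4z^7 so f = g + h
Step 3: On |z| = 1: |g| = 9 and |h| <= 1 + 4 = 5
Step 4: Since 9 > 5, |h| < |g| on |z| = 1, so by Rouche f has the same number of zeros as g inside |z| < 1
Step 5: g(z) = 9 is a nonzero constant with no zeros inside |z| < 1. Answer = 0

0


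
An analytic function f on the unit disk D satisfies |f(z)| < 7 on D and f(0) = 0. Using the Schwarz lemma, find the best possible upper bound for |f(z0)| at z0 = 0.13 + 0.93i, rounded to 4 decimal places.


Step 1: g = f/7 maps D -> D with g(0) = 0, so by the Schwarz lemma |g(z)| <= |z|, i.e. |f(z)| <= 7|z|; this is sharp (f(z) = 7z).
Step 2: |z0|^2 = 0.13^2 + 0.93^2 = 0.8818
Step 3: |z0| = sqrt(0.8818) = 0.939042
Step 4: Best bound = 7 * |z0| = 7 * 0.939042 = 6.5733

6.5733


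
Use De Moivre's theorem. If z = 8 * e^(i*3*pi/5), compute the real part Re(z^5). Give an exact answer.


Step 1: By De Moivre's theorem, z^5 = 8^5 * e^(i*5*3*pi/5) = 32768 * (cos(3*pi) + i*sin(3*pi))
Step 2: |z|^5 = 8^5 = 32768
Step 3: Reduce the angle mod 2*pi: 3*pi - 2*pi = pi
Step 4: cos(pi) = -1
Step 5: Re(z^5) = 32768 * (-1) = -32768

-32768


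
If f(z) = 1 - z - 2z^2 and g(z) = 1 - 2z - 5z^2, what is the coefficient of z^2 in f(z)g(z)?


Step 1: z^2 term in f*g comes from: (1)*(-5z^2) + (-z)*(-2z) + (-2z^2)*(1)
Step 2: = -5 + 2 - 2
Step 3: = -5

-5


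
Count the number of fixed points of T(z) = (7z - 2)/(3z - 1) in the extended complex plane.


Step 1: Fixed points satisfy T(z) = z
Step 2: 3z^2 - 8z + 2 = 0
Step 3: Discriminant = (-8)^2 - 4*3*2 = 40
Step 4: Number of fixed points = 2

2


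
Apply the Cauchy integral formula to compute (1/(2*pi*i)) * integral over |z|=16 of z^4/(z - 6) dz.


Step 1: f(z) = z^4, a = 6 is inside |z| = 16
Step 2: By Cauchy integral formula: (1/(2pi*i)) * integral = f(a)
Step 3: f(6) = 6^4 = 1296

1296


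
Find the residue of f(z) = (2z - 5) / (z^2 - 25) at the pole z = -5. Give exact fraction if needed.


Step 1: Q(z) = z^2 - 25 = (z + 5)(z - 5)
Step 2: Q'(z) = 2z
Step 3: Q'(-5) = -10, P(-5) = -15
Step 4: Res = P(-5)/Q'(-5) = -15/(-10) = 3/2

3/2


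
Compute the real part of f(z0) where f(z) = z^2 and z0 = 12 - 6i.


Step 1: z0 = 12 - 6i
Step 2: z0^2 = 12^2 - (-6)^2 - 144i
Step 3: real part = 144 - 36 = 108

108


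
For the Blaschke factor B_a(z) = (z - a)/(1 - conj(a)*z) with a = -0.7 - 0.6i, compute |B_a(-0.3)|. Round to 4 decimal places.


Step 1: Numerator z0 - a = -0.3 - (-0.7 - 0.6i) = 0.4 + 0.6i
Step 2: Denominator 1 - conj(a)*z0 = 1 - (-0.7 + 0.6i)*(-0.3) = 0.79 + 0.18i
Step 3: |z0 - a|^2 = 0.4^2 + 0.6^2 = 0.52; |1 - conj(a)*z0|^2 = 0.79^2 + 0.18^2 = 0.6565
Step 4: |B_a(-0.3)| = sqrt(0.52 / 0.6565) = sqrt(0.792079)
Step 5: = 0.89

0.89


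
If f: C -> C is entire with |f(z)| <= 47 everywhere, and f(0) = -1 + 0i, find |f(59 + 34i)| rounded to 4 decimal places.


Step 1: By Liouville's theorem, a bounded entire function is constant.
Step 2: f(z) = f(0) = -1 + 0i for all z.
Step 3: |f(w)| = |-1 + 0i| = sqrt(1 + 0)
Step 4: = 1.0

1.0


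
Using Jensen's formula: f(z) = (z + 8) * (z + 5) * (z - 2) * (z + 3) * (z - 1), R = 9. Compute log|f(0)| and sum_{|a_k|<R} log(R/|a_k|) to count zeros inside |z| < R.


Jensen's formula: (1/2pi)*integral log|f(Re^it)|dt = log|f(0)| + sum_{|a_k|<R} log(R/|a_k|)
Step 1: f(0) = 8 * 5 * (-2) * 3 * (-1) = 240
Step 2: log|f(0)| = log|-8| + log|-5| + log|2| + log|-3| + log|1| = 5.4806
Step 3: Zeros inside |z| < 9: -8, -5, 2, -3, 1
Step 4: Jensen sum = log(9/8) + log(9/5) + log(9/2) + log(9/3) + log(9/1) = 5.5055
Step 5: n(R) = number of terms in the Jensen sum = count of zeros inside |z| < 9 = 5

5


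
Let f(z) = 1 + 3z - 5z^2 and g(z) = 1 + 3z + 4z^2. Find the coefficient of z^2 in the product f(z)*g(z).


Step 1: z^2 term in f*g comes from: (1)*(4z^2) + (3z)*(3z) + (-5z^2)*(1)
Step 2: = 4 + 9 - 5
Step 3: = 8

8


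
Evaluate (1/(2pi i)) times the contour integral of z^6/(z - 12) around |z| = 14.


Step 1: f(z) = z^6, a = 12 is inside |z| = 14
Step 2: By Cauchy integral formula: (1/(2pi*i)) * integral = f(a)
Step 3: f(12) = 12^6 = 2985984

2985984


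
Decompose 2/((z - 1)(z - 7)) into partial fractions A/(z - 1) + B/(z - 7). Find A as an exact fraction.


Step 1: Multiply both sides by (z - 1) and set z = 1
Step 2: A = 2 / (1 - 7)
Step 3: A = 2 / (-6)
Step 4: A = -1/3

-1/3


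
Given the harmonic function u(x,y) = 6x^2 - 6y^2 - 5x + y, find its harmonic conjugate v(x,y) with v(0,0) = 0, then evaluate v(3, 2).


Step 1: v_x = -u_y = 12y - 1
Step 2: v_y = u_x = 12x - 5
Step 3: v = 12xy - x - 5y + C
Step 4: v(0,0) = 0 => C = 0
Step 5: v(3, 2) = 59

59


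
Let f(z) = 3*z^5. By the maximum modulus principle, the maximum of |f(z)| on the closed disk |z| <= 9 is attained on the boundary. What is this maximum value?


Step 1: On |z| = 9, |f(z)| = 3 * |z|^5 = 3 * 9^5
Step 2: By maximum modulus principle, maximum is on boundary.
Step 3: Maximum = 3 * 59049 = 177147

177147


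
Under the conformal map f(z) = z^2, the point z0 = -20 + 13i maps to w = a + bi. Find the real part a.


Step 1: z0 = -20 + 13i
Step 2: z0^2 = (-20)^2 - 13^2 - 520i
Step 3: real part = 400 - 169 = 231

231


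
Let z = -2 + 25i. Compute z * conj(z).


Step 1: conj(z) = -2 - 25i
Step 2: z * conj(z) = (-2)^2 + 25^2
Step 3: = 4 + 625 = 629

629


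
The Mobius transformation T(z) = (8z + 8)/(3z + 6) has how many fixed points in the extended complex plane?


Step 1: Fixed points satisfy T(z) = z
Step 2: 3z^2 - 2z - 8 = 0
Step 3: Discriminant = (-2)^2 - 4*3*(-8) = 100
Step 4: Number of fixed points = 2

2


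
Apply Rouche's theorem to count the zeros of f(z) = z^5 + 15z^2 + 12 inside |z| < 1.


Step 1: On |z| = 1 the three terms have sizes |z^5| = 1^5 = 1, |15z^2| = 15*1^2 = 15, |12| = 12
Step 2: The dominant term is g(z) = 15z^2; let h(z) = z^5 + 12 so f = g + h
Step 3: On |z| = 1: |g| = 15 and |h| <= 1 + 12 = 13
Step 4: Since 15 > 13, |h| < |g| on |z| = 1, so by Rouche f has the same number of zeros as g inside |z| < 1
Step 5: g(z) = 15z^2 has 2 zeros (at the origin, multiplicity 2) inside |z| < 1. Answer = 2

2


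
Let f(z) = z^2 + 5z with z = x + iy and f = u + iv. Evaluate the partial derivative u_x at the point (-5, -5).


Step 1: f(z) = (x+iy)^2 + 5(x+iy) + 0
Step 2: u = (x^2 - y^2) + 5x + 0
Step 3: u_x = 2x + 5
Step 4: At (-5, -5): u_x = -10 + 5 = -5

-5


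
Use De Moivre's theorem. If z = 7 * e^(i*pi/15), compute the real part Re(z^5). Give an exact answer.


Step 1: By De Moivre's theorem, z^5 = 7^5 * e^(i*5*pi/15) = 16807 * (cos(pi/3) + i*sin(pi/3))
Step 2: |z|^5 = 7^5 = 16807
Step 3: The angle pi/3 already lies in [0, 2*pi)
Step 4: cos(pi/3) = 1/2
Step 5: Re(z^5) = 16807 * 1/2 = 16807/2

16807/2


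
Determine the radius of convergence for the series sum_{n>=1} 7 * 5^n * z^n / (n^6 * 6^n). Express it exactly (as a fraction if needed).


Step 1: General term a_n = 7 * 5^n / (n^6 * 6^n)
Step 2: By the root test, |a_n|^(1/n) = 7^(1/n) * 5 / (n^(6/n) * 6) -> 5/6 as n -> infinity (since 7^(1/n) -> 1 and n^(6/n) -> 1)
Step 3: R = 1/lim|a_n|^(1/n) = 6/5

6/5


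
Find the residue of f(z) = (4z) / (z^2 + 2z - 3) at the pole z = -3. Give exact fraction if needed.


Step 1: Q(z) = z^2 + 2z - 3 = (z + 3)(z - 1)
Step 2: Q'(z) = 2z + 2
Step 3: Q'(-3) = -4, P(-3) = -12
Step 4: Res = P(-3)/Q'(-3) = -12/(-4) = 3

3


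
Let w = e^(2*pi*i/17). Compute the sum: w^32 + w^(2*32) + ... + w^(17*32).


Step 1: The sum sum_{j=1}^{n} w^(k*j) equals n if n | k, else 0.
Step 2: Here n = 17, k = 32
Step 3: Does n divide k? 17 | 32 -> False
Step 4: Sum = 0

0


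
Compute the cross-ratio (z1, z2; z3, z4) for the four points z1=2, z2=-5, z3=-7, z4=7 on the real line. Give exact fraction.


Step 1: (z1-z3)(z2-z4) = 9 * (-12) = -108
Step 2: (z1-z4)(z2-z3) = (-5) * 2 = -10
Step 3: Cross-ratio = 108/10 = 54/5

54/5


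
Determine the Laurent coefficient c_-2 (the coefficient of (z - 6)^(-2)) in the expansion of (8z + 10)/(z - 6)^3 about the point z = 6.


Step 1: Write the numerator in powers of (z - 6): 8z + 10 = 8(z - 6) + (8*6 + 10) = 8(z - 6) + 58
Step 2: Divide by (z - 6)^3: f(z) = 58(z - 6)^(-3) + 8(z - 6)^(-2)
Step 3: This finite sum is the Laurent series of f about z = 6.
Step 4: Coefficient of (z - 6)^(-2) = coefficient of (z - 6) in the re-centred numerator = 8

8


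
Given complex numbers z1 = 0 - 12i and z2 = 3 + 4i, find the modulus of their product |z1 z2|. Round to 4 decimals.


Step 1: |z1| = sqrt(0^2 + (-12)^2) = sqrt(144)
Step 2: |z2| = sqrt(3^2 + 4^2) = sqrt(25)
Step 3: |z1*z2| = |z1|*|z2| = sqrt(144) * sqrt(25) = sqrt(144 * 25) = sqrt(3600)
Step 4: = 60.0

60.0


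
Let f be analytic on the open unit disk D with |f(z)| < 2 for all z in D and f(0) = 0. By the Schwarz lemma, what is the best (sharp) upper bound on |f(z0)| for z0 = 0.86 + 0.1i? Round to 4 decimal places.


Step 1: g = f/2 maps D -> D with g(0) = 0, so by the Schwarz lemma |g(z)| <= |z|, i.e. |f(z)| <= 2|z|; this is sharp (f(z) = 2z).
Step 2: |z0|^2 = 0.86^2 + 0.1^2 = 0.7496
Step 3: |z0| = sqrt(0.7496) = 0.865794
Step 4: Best bound = 2 * |z0| = 2 * 0.865794 = 1.7316

1.7316


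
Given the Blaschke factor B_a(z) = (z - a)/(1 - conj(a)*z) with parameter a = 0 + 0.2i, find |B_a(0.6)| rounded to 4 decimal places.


Step 1: Numerator z0 - a = 0.6 - (0 + 0.2i) = 0.6 - 0.2i
Step 2: Denominator 1 - conj(a)*z0 = 1 - (0 - 0.2i)*0.6 = 1 + 0.12i
Step 3: |z0 - a|^2 = 0.6^2 + (-0.2)^2 = 0.4; |1 - conj(a)*z0|^2 = 1^2 + 0.12^2 = 1.0144
Step 4: |B_a(0.6)| = sqrt(0.4 / 1.0144) = sqrt(0.394322)
Step 5: = 0.628

0.628


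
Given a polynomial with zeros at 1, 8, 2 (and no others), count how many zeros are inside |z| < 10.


Step 1: Check each root:
  z = 1: |1| = 1 < 10
  z = 8: |8| = 8 < 10
  z = 2: |2| = 2 < 10
Step 2: Count = 3

3


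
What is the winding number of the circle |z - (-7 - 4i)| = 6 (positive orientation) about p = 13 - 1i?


Step 1: Center c = (-7, -4), radius = 6
Step 2: |p - c|^2 = 20^2 + 3^2 = 409
Step 3: r^2 = 36
Step 4: |p-c| > r so winding number = 0

0


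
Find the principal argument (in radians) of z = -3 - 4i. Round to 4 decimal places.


Step 1: z = -3 - 4i
Step 2: arg(z) = atan2(-4, -3)
Step 3: arg(z) = -2.2143

-2.2143


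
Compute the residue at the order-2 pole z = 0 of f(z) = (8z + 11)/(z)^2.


Step 1: Pole of order 2 at z = 0
Step 2: Res = lim d/dz [(z)^2 * f(z)] as z -> 0
Step 3: (z)^2 * f(z) = 8z + 11
Step 4: d/dz[8z + 11] = 8

8


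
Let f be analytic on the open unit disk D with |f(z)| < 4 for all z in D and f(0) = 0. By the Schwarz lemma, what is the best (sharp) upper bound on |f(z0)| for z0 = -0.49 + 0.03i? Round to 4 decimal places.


Step 1: g = f/4 maps D -> D with g(0) = 0, so by the Schwarz lemma |g(z)| <= |z|, i.e. |f(z)| <= 4|z|; this is sharp (f(z) = 4z).
Step 2: |z0|^2 = (-0.49)^2 + 0.03^2 = 0.241
Step 3: |z0| = sqrt(0.241) = 0.490918
Step 4: Best bound = 4 * |z0| = 4 * 0.490918 = 1.9637

1.9637


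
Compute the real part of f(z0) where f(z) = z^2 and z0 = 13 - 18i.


Step 1: z0 = 13 - 18i
Step 2: z0^2 = 13^2 - (-18)^2 - 468i
Step 3: real part = 169 - 324 = -155

-155


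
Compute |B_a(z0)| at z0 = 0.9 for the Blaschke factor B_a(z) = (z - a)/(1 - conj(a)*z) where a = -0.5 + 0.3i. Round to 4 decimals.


Step 1: Numerator z0 - a = 0.9 - (-0.5 + 0.3i) = 1.4 - 0.3i
Step 2: Denominator 1 - conj(a)*z0 = 1 - (-0.5 - 0.3i)*0.9 = 1.45 + 0.27i
Step 3: |z0 - a|^2 = 1.4^2 + (-0.3)^2 = 2.05; |1 - conj(a)*z0|^2 = 1.45^2 + 0.27^2 = 2.1754
Step 4: |B_a(0.9)| = sqrt(2.05 / 2.1754) = sqrt(0.942355)
Step 5: = 0.9707

0.9707


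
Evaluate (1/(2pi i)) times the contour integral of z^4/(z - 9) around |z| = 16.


Step 1: f(z) = z^4, a = 9 is inside |z| = 16
Step 2: By Cauchy integral formula: (1/(2pi*i)) * integral = f(a)
Step 3: f(9) = 9^4 = 6561

6561


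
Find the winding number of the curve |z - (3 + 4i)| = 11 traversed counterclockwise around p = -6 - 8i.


Step 1: Center c = (3, 4), radius = 11
Step 2: |p - c|^2 = (-9)^2 + (-12)^2 = 225
Step 3: r^2 = 121
Step 4: |p-c| > r so winding number = 0

0


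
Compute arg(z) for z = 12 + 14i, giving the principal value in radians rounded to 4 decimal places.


Step 1: z = 12 + 14i
Step 2: arg(z) = atan2(14, 12)
Step 3: arg(z) = 0.8622

0.8622


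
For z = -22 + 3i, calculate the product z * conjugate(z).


Step 1: conj(z) = -22 - 3i
Step 2: z * conj(z) = (-22)^2 + 3^2
Step 3: = 484 + 9 = 493

493


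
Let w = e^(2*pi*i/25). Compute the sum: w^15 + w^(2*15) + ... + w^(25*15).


Step 1: The sum sum_{j=1}^{n} w^(k*j) equals n if n | k, else 0.
Step 2: Here n = 25, k = 15
Step 3: Does n divide k? 25 | 15 -> False
Step 4: Sum = 0

0


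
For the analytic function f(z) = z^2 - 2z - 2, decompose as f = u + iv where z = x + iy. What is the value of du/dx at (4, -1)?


Step 1: f(z) = (x+iy)^2 - 2(x+iy) - 2
Step 2: u = (x^2 - y^2) - 2x - 2
Step 3: u_x = 2x - 2
Step 4: At (4, -1): u_x = 8 - 2 = 6

6


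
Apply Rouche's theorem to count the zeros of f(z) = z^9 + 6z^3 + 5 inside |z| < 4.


Step 1: On |z| = 4 the three terms have sizes |z^9| = 4^9 = 262144, |6z^3| = 6*4^3 = 384, |5| = 5
Step 2: The dominant term is g(z) = z^9; let h(z) = 6z^3 + 5 so f = g + h
Step 3: On |z| = 4: |g| = 262144 and |h| <= 384 + 5 = 389
Step 4: Since 262144 > 389, |h| < |g| on |z| = 4, so by Rouche f has the same number of zeros as g inside |z| < 4
Step 5: g(z) = z^9 has 9 zeros (all at the origin) inside |z| < 4. Answer = 9

9


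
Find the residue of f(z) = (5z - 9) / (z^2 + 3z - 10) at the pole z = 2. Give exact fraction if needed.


Step 1: Q(z) = z^2 + 3z - 10 = (z - 2)(z + 5)
Step 2: Q'(z) = 2z + 3
Step 3: Q'(2) = 7, P(2) = 1
Step 4: Res = P(2)/Q'(2) = 1/7 = 1/7

1/7


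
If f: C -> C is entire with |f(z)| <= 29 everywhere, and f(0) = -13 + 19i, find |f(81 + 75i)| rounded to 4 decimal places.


Step 1: By Liouville's theorem, a bounded entire function is constant.
Step 2: f(z) = f(0) = -13 + 19i for all z.
Step 3: |f(w)| = |-13 + 19i| = sqrt(169 + 361)
Step 4: = 23.0217

23.0217


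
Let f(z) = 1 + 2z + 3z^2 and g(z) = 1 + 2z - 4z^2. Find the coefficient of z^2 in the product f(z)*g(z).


Step 1: z^2 term in f*g comes from: (1)*(-4z^2) + (2z)*(2z) + (3z^2)*(1)
Step 2: = -4 + 4 + 3
Step 3: = 3

3


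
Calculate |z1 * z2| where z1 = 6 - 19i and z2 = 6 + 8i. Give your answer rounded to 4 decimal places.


Step 1: |z1| = sqrt(6^2 + (-19)^2) = sqrt(397)
Step 2: |z2| = sqrt(6^2 + 8^2) = sqrt(100)
Step 3: |z1*z2| = |z1|*|z2| = sqrt(397) * sqrt(100) = sqrt(397 * 100) = sqrt(39700)
Step 4: = 199.2486

199.2486


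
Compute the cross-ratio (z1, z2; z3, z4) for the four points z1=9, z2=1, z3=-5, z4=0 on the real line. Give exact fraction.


Step 1: (z1-z3)(z2-z4) = 14 * 1 = 14
Step 2: (z1-z4)(z2-z3) = 9 * 6 = 54
Step 3: Cross-ratio = 14/54 = 7/27

7/27


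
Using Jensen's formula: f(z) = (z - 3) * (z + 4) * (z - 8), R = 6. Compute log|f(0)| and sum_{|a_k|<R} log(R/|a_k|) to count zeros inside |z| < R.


Jensen's formula: (1/2pi)*integral log|f(Re^it)|dt = log|f(0)| + sum_{|a_k|<R} log(R/|a_k|)
Step 1: f(0) = (-3) * 4 * (-8) = 96
Step 2: log|f(0)| = log|3| + log|-4| + log|8| = 4.5643
Step 3: Zeros inside |z| < 6: 3, -4
Step 4: Jensen sum = log(6/3) + log(6/4) = 1.0986
Step 5: n(R) = number of terms in the Jensen sum = count of zeros inside |z| < 6 = 2

2


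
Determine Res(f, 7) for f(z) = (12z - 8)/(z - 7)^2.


Step 1: Pole of order 2 at z = 7
Step 2: Res = lim d/dz [(z - 7)^2 * f(z)] as z -> 7
Step 3: (z - 7)^2 * f(z) = 12z - 8
Step 4: d/dz[12z - 8] = 12

12


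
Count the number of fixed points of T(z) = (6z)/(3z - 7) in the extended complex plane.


Step 1: Fixed points satisfy T(z) = z
Step 2: 3z^2 - 13z = 0
Step 3: Discriminant = (-13)^2 - 4*3*0 = 169
Step 4: Number of fixed points = 2

2


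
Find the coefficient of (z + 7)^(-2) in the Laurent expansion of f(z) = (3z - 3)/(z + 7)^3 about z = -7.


Step 1: Write the numerator in powers of (z + 7): 3z - 3 = 3(z + 7) + (3*(-7) - 3) = 3(z + 7) - 24
Step 2: Divide by (z + 7)^3: f(z) = -24(z + 7)^(-3) + 3(z + 7)^(-2)
Step 3: This finite sum is the Laurent series of f about z = -7.
Step 4: Coefficient of (z + 7)^(-2) = coefficient of (z + 7) in the re-centred numerator = 3

3


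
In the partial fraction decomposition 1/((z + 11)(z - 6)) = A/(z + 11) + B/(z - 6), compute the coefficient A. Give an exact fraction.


Step 1: Multiply both sides by (z + 11) and set z = -11
Step 2: A = 1 / (-11 - 6)
Step 3: A = 1 / (-17)
Step 4: A = -1/17

-1/17


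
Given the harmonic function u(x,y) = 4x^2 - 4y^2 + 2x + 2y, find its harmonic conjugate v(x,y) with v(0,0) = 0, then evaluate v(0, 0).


Step 1: v_x = -u_y = 8y - 2
Step 2: v_y = u_x = 8x + 2
Step 3: v = 8xy - 2x + 2y + C
Step 4: v(0,0) = 0 => C = 0
Step 5: v(0, 0) = 0

0


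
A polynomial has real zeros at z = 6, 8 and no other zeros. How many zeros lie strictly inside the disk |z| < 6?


Step 1: Check each root:
  z = 6: |6| = 6 >= 6
  z = 8: |8| = 8 >= 6
Step 2: Count = 0

0


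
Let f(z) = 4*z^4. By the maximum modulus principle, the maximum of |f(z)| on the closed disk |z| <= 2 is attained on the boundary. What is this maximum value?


Step 1: On |z| = 2, |f(z)| = 4 * |z|^4 = 4 * 2^4
Step 2: By maximum modulus principle, maximum is on boundary.
Step 3: Maximum = 4 * 16 = 64

64


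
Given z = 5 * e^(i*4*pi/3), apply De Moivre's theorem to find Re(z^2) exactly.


Step 1: By De Moivre's theorem, z^2 = 5^2 * e^(i*2*4*pi/3) = 25 * (cos(8*pi/3) + i*sin(8*pi/3))
Step 2: |z|^2 = 5^2 = 25
Step 3: Reduce the angle mod 2*pi: 8*pi/3 - 2*pi = 2*pi/3
Step 4: cos(2*pi/3) = -1/2
Step 5: Re(z^2) = 25 * (-1/2) = -25/2

-25/2


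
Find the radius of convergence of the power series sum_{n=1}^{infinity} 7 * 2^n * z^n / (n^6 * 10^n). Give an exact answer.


Step 1: General term a_n = 7 * 2^n / (n^6 * 10^n)
Step 2: By the root test, |a_n|^(1/n) = 7^(1/n) * 2 / (n^(6/n) * 10) -> 2/10 as n -> infinity (since 7^(1/n) -> 1 and n^(6/n) -> 1)
Step 3: R = 1/lim|a_n|^(1/n) = 10/2 = 5

5


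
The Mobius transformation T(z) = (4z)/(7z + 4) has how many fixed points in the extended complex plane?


Step 1: Fixed points satisfy T(z) = z
Step 2: 7z^2 = 0
Step 3: Discriminant = 0^2 - 4*7*0 = 0
Step 4: Number of fixed points = 1

1


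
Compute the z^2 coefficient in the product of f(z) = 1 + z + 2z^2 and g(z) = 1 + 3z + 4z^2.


Step 1: z^2 term in f*g comes from: (1)*(4z^2) + (z)*(3z) + (2z^2)*(1)
Step 2: = 4 + 3 + 2
Step 3: = 9

9


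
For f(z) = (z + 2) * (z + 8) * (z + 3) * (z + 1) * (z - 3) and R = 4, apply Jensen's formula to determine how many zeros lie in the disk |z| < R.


Jensen's formula: (1/2pi)*integral log|f(Re^it)|dt = log|f(0)| + sum_{|a_k|<R} log(R/|a_k|)
Step 1: f(0) = 2 * 8 * 3 * 1 * (-3) = -144
Step 2: log|f(0)| = log|-2| + log|-8| + log|-3| + log|-1| + log|3| = 4.9698
Step 3: Zeros inside |z| < 4: -2, -3, -1, 3
Step 4: Jensen sum = log(4/2) + log(4/3) + log(4/1) + log(4/3) = 2.6548
Step 5: n(R) = number of terms in the Jensen sum = count of zeros inside |z| < 4 = 4

4


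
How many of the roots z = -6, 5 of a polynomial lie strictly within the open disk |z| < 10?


Step 1: Check each root:
  z = -6: |-6| = 6 < 10
  z = 5: |5| = 5 < 10
Step 2: Count = 2

2


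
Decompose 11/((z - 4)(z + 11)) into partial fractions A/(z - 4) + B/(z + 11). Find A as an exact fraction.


Step 1: Multiply both sides by (z - 4) and set z = 4
Step 2: A = 11 / (4 + 11)
Step 3: A = 11 / 15
Step 4: A = 11/15

11/15


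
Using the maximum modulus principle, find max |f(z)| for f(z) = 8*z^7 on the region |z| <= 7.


Step 1: On |z| = 7, |f(z)| = 8 * |z|^7 = 8 * 7^7
Step 2: By maximum modulus principle, maximum is on boundary.
Step 3: Maximum = 8 * 823543 = 6588344

6588344


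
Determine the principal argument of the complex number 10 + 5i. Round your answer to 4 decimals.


Step 1: z = 10 + 5i
Step 2: arg(z) = atan2(5, 10)
Step 3: arg(z) = 0.4636

0.4636


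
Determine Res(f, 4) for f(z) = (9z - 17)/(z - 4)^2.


Step 1: Pole of order 2 at z = 4
Step 2: Res = lim d/dz [(z - 4)^2 * f(z)] as z -> 4
Step 3: (z - 4)^2 * f(z) = 9z - 17
Step 4: d/dz[9z - 17] = 9

9


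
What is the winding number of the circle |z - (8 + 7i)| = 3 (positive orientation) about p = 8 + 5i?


Step 1: Center c = (8, 7), radius = 3
Step 2: |p - c|^2 = 0^2 + (-2)^2 = 4
Step 3: r^2 = 9
Step 4: |p-c| < r so winding number = 1

1


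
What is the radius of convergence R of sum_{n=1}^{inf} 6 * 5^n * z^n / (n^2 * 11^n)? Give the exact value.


Step 1: General term a_n = 6 * 5^n / (n^2 * 11^n)
Step 2: By the root test, |a_n|^(1/n) = 6^(1/n) * 5 / (n^(2/n) * 11) -> 5/11 as n -> infinity (since 6^(1/n) -> 1 and n^(2/n) -> 1)
Step 3: R = 1/lim|a_n|^(1/n) = 11/5

11/5


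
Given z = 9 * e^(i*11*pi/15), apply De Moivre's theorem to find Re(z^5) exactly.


Step 1: By De Moivre's theorem, z^5 = 9^5 * e^(i*5*11*pi/15) = 59049 * (cos(11*pi/3) + i*sin(11*pi/3))
Step 2: |z|^5 = 9^5 = 59049
Step 3: Reduce the angle mod 2*pi: 11*pi/3 - 2*pi = 5*pi/3
Step 4: cos(5*pi/3) = 1/2
Step 5: Re(z^5) = 59049 * 1/2 = 59049/2

59049/2


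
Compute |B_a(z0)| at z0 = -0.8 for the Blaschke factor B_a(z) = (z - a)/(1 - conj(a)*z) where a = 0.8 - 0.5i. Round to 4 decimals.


Step 1: Numerator z0 - a = -0.8 - (0.8 - 0.5i) = -1.6 + 0.5i
Step 2: Denominator 1 - conj(a)*z0 = 1 - (0.8 + 0.5i)*(-0.8) = 1.64 + 0.4i
Step 3: |z0 - a|^2 = (-1.6)^2 + 0.5^2 = 2.81; |1 - conj(a)*z0|^2 = 1.64^2 + 0.4^2 = 2.8496
Step 4: |B_a(-0.8)| = sqrt(2.81 / 2.8496) = sqrt(0.986103)
Step 5: = 0.993

0.993


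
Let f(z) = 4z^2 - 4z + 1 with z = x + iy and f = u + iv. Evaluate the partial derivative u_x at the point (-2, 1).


Step 1: f(z) = 4(x+iy)^2 - 4(x+iy) + 1
Step 2: u = 4(x^2 - y^2) - 4x + 1
Step 3: u_x = 8x - 4
Step 4: At (-2, 1): u_x = -16 - 4 = -20

-20


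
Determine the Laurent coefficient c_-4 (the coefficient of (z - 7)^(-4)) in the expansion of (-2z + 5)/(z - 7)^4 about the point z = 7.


Step 1: Write the numerator in powers of (z - 7): -2z + 5 = -2(z - 7) + (-2*7 + 5) = -2(z - 7) - 9
Step 2: Divide by (z - 7)^4: f(z) = -9(z - 7)^(-4) - 2(z - 7)^(-3)
Step 3: This finite sum is the Laurent series of f about z = 7.
Step 4: Coefficient of (z - 7)^(-4) = -2*7 + 5 = -9

-9


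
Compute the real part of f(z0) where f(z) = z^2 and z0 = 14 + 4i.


Step 1: z0 = 14 + 4i
Step 2: z0^2 = 14^2 - 4^2 + 112i
Step 3: real part = 196 - 16 = 180

180


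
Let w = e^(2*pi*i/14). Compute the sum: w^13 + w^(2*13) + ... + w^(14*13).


Step 1: The sum sum_{j=1}^{n} w^(k*j) equals n if n | k, else 0.
Step 2: Here n = 14, k = 13
Step 3: Does n divide k? 14 | 13 -> False
Step 4: Sum = 0

0


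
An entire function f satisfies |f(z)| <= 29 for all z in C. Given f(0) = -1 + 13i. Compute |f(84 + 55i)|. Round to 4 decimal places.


Step 1: By Liouville's theorem, a bounded entire function is constant.
Step 2: f(z) = f(0) = -1 + 13i for all z.
Step 3: |f(w)| = |-1 + 13i| = sqrt(1 + 169)
Step 4: = 13.0384

13.0384


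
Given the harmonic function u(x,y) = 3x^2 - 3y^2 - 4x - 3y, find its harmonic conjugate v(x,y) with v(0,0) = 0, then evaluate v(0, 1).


Step 1: v_x = -u_y = 6y + 3
Step 2: v_y = u_x = 6x - 4
Step 3: v = 6xy + 3x - 4y + C
Step 4: v(0,0) = 0 => C = 0
Step 5: v(0, 1) = -4

-4


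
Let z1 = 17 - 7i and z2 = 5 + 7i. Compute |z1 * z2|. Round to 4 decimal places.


Step 1: |z1| = sqrt(17^2 + (-7)^2) = sqrt(338)
Step 2: |z2| = sqrt(5^2 + 7^2) = sqrt(74)
Step 3: |z1*z2| = |z1|*|z2| = sqrt(338) * sqrt(74) = sqrt(338 * 74) = sqrt(25012)
Step 4: = 158.1518

158.1518


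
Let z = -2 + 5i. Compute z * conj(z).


Step 1: conj(z) = -2 - 5i
Step 2: z * conj(z) = (-2)^2 + 5^2
Step 3: = 4 + 25 = 29

29


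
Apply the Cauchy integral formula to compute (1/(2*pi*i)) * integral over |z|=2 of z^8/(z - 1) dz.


Step 1: f(z) = z^8, a = 1 is inside |z| = 2
Step 2: By Cauchy integral formula: (1/(2pi*i)) * integral = f(a)
Step 3: f(1) = 1^8 = 1

1


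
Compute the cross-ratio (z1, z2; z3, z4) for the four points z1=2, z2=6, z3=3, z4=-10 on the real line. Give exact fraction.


Step 1: (z1-z3)(z2-z4) = (-1) * 16 = -16
Step 2: (z1-z4)(z2-z3) = 12 * 3 = 36
Step 3: Cross-ratio = -16/36 = -4/9

-4/9


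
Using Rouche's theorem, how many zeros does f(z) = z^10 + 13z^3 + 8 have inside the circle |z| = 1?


Step 1: On |z| = 1 the three terms have sizes |z^10| = 1^10 = 1, |13z^3| = 13*1^3 = 13, |8| = 8
Step 2: The dominant term is g(z) = 13z^3; let h(z) = z^10 + 8 so f = g + h
Step 3: On |z| = 1: |g| = 13 and |h| <= 1 + 8 = 9
Step 4: Since 13 > 9, |h| < |g| on |z| = 1, so by Rouche f has the same number of zeros as g inside |z| < 1
Step 5: g(z) = 13z^3 has 3 zeros (at the origin, multiplicity 3) inside |z| < 1. Answer = 3

3


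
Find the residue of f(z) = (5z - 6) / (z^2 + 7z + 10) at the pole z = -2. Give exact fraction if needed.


Step 1: Q(z) = z^2 + 7z + 10 = (z + 2)(z + 5)
Step 2: Q'(z) = 2z + 7
Step 3: Q'(-2) = 3, P(-2) = -16
Step 4: Res = P(-2)/Q'(-2) = -16/3 = -16/3

-16/3


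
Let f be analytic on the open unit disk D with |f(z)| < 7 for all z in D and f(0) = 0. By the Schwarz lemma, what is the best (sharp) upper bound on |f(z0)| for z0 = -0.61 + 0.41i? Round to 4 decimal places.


Step 1: g = f/7 maps D -> D with g(0) = 0, so by the Schwarz lemma |g(z)| <= |z|, i.e. |f(z)| <= 7|z|; this is sharp (f(z) = 7z).
Step 2: |z0|^2 = (-0.61)^2 + 0.41^2 = 0.5402
Step 3: |z0| = sqrt(0.5402) = 0.734983
Step 4: Best bound = 7 * |z0| = 7 * 0.734983 = 5.1449

5.1449


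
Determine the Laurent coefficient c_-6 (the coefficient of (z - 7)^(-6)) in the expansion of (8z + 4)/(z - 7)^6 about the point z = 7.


Step 1: Write the numerator in powers of (z - 7): 8z + 4 = 8(z - 7) + (8*7 + 4) = 8(z - 7) + 60
Step 2: Divide by (z - 7)^6: f(z) = 60(z - 7)^(-6) + 8(z - 7)^(-5)
Step 3: This finite sum is the Laurent series of f about z = 7.
Step 4: Coefficient of (z - 7)^(-6) = 8*7 + 4 = 60

60


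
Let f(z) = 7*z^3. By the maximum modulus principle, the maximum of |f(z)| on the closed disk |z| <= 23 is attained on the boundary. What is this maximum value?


Step 1: On |z| = 23, |f(z)| = 7 * |z|^3 = 7 * 23^3
Step 2: By maximum modulus principle, maximum is on boundary.
Step 3: Maximum = 7 * 12167 = 85169

85169


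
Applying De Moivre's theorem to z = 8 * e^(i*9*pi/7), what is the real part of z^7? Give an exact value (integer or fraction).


Step 1: By De Moivre's theorem, z^7 = 8^7 * e^(i*7*9*pi/7) = 2097152 * (cos(9*pi) + i*sin(9*pi))
Step 2: |z|^7 = 8^7 = 2097152
Step 3: Reduce the angle mod 2*pi: 9*pi - 8*pi = pi
Step 4: cos(pi) = -1
Step 5: Re(z^7) = 2097152 * (-1) = -2097152

-2097152


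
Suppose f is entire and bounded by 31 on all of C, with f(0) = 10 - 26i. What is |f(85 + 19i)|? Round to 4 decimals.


Step 1: By Liouville's theorem, a bounded entire function is constant.
Step 2: f(z) = f(0) = 10 - 26i for all z.
Step 3: |f(w)| = |10 - 26i| = sqrt(100 + 676)
Step 4: = 27.8568

27.8568


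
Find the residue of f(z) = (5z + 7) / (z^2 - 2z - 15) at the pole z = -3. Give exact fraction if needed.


Step 1: Q(z) = z^2 - 2z - 15 = (z + 3)(z - 5)
Step 2: Q'(z) = 2z - 2
Step 3: Q'(-3) = -8, P(-3) = -8
Step 4: Res = P(-3)/Q'(-3) = -8/(-8) = 1

1


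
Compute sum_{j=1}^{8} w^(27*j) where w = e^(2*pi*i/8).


Step 1: The sum sum_{j=1}^{n} w^(k*j) equals n if n | k, else 0.
Step 2: Here n = 8, k = 27
Step 3: Does n divide k? 8 | 27 -> False
Step 4: Sum = 0

0


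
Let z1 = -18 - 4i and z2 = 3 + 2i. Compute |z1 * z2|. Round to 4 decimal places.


Step 1: |z1| = sqrt((-18)^2 + (-4)^2) = sqrt(340)
Step 2: |z2| = sqrt(3^2 + 2^2) = sqrt(13)
Step 3: |z1*z2| = |z1|*|z2| = sqrt(340) * sqrt(13) = sqrt(340 * 13) = sqrt(4420)
Step 4: = 66.4831

66.4831


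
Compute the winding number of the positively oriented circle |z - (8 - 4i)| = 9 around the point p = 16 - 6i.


Step 1: Center c = (8, -4), radius = 9
Step 2: |p - c|^2 = 8^2 + (-2)^2 = 68
Step 3: r^2 = 81
Step 4: |p-c| < r so winding number = 1

1


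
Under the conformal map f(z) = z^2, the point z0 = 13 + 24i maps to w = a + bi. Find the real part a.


Step 1: z0 = 13 + 24i
Step 2: z0^2 = 13^2 - 24^2 + 624i
Step 3: real part = 169 - 576 = -407

-407


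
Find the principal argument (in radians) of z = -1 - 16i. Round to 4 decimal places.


Step 1: z = -1 - 16i
Step 2: arg(z) = atan2(-16, -1)
Step 3: arg(z) = -1.6332

-1.6332


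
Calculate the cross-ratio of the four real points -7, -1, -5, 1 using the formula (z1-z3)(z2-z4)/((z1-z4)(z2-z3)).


Step 1: (z1-z3)(z2-z4) = (-2) * (-2) = 4
Step 2: (z1-z4)(z2-z3) = (-8) * 4 = -32
Step 3: Cross-ratio = -4/32 = -1/8

-1/8


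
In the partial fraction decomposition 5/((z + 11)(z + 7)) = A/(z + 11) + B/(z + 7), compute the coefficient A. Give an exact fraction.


Step 1: Multiply both sides by (z + 11) and set z = -11
Step 2: A = 5 / (-11 + 7)
Step 3: A = 5 / (-4)
Step 4: A = -5/4

-5/4


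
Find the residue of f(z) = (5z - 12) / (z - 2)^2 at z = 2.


Step 1: Pole of order 2 at z = 2
Step 2: Res = lim d/dz [(z - 2)^2 * f(z)] as z -> 2
Step 3: (z - 2)^2 * f(z) = 5z - 12
Step 4: d/dz[5z - 12] = 5

5


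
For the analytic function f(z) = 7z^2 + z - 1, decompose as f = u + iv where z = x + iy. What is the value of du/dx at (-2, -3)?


Step 1: f(z) = 7(x+iy)^2 + (x+iy) - 1
Step 2: u = 7(x^2 - y^2) + x - 1
Step 3: u_x = 14x + 1
Step 4: At (-2, -3): u_x = -28 + 1 = -27

-27


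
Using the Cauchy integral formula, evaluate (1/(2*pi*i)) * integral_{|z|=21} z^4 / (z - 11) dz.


Step 1: f(z) = z^4, a = 11 is inside |z| = 21
Step 2: By Cauchy integral formula: (1/(2pi*i)) * integral = f(a)
Step 3: f(11) = 11^4 = 14641

14641


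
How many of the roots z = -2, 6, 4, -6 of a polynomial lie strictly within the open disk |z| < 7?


Step 1: Check each root:
  z = -2: |-2| = 2 < 7
  z = 6: |6| = 6 < 7
  z = 4: |4| = 4 < 7
  z = -6: |-6| = 6 < 7
Step 2: Count = 4

4


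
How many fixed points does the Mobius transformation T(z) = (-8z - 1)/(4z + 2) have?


Step 1: Fixed points satisfy T(z) = z
Step 2: 4z^2 + 10z + 1 = 0
Step 3: Discriminant = 10^2 - 4*4*1 = 84
Step 4: Number of fixed points = 2

2


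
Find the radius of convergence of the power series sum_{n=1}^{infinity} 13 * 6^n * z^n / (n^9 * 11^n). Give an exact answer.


Step 1: General term a_n = 13 * 6^n / (n^9 * 11^n)
Step 2: By the root test, |a_n|^(1/n) = 13^(1/n) * 6 / (n^(9/n) * 11) -> 6/11 as n -> infinity (since 13^(1/n) -> 1 and n^(9/n) -> 1)
Step 3: R = 1/lim|a_n|^(1/n) = 11/6

11/6


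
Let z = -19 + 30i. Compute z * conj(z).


Step 1: conj(z) = -19 - 30i
Step 2: z * conj(z) = (-19)^2 + 30^2
Step 3: = 361 + 900 = 1261

1261


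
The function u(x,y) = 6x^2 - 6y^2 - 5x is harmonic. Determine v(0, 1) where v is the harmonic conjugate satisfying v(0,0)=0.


Step 1: v_x = -u_y = 12y + 0
Step 2: v_y = u_x = 12x - 5
Step 3: v = 12xy - 5y + C
Step 4: v(0,0) = 0 => C = 0
Step 5: v(0, 1) = -5

-5


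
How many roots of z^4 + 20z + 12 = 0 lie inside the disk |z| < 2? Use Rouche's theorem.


Step 1: On |z| = 2 the three terms have sizes |z^4| = 2^4 = 16, |20z| = 20*2 = 40, |12| = 12
Step 2: The dominant term is g(z) = 20z; let h(z) = z^4 + 12 so f = g + h
Step 3: On |z| = 2: |g| = 40 and |h| <= 16 + 12 = 28
Step 4: Since 40 > 28, |h| < |g| on |z| = 2, so by Rouche f has the same number of zeros as g inside |z| < 2
Step 5: g(z) = 20z has 1 zero (at the origin, multiplicity 1) inside |z| < 2. Answer = 1

1


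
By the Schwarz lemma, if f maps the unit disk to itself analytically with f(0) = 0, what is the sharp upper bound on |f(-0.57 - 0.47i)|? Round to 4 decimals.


Step 1: Schwarz lemma: if f: D -> D is analytic with f(0) = 0, then |f(z)| <= |z| for all z in D, and this is sharp (f(z) = z).
Step 2: |z0|^2 = (-0.57)^2 + (-0.47)^2 = 0.5458
Step 3: |z0| = sqrt(0.5458) = 0.738783
Step 4: Best bound = |z0| = 0.7388

0.7388


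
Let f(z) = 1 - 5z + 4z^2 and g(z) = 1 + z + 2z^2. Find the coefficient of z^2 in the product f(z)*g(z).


Step 1: z^2 term in f*g comes from: (1)*(2z^2) + (-5z)*(z) + (4z^2)*(1)
Step 2: = 2 - 5 + 4
Step 3: = 1

1


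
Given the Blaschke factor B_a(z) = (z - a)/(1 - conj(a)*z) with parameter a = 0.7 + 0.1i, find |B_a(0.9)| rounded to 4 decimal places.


Step 1: Numerator z0 - a = 0.9 - (0.7 + 0.1i) = 0.2 - 0.1i
Step 2: Denominator 1 - conj(a)*z0 = 1 - (0.7 - 0.1i)*0.9 = 0.37 + 0.09i
Step 3: |z0 - a|^2 = 0.2^2 + (-0.1)^2 = 0.05; |1 - conj(a)*z0|^2 = 0.37^2 + 0.09^2 = 0.145
Step 4: |B_a(0.9)| = sqrt(0.05 / 0.145) = sqrt(0.344828)
Step 5: = 0.5872

0.5872


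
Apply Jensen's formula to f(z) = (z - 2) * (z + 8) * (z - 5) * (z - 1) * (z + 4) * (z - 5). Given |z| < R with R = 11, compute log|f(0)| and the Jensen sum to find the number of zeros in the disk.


Jensen's formula: (1/2pi)*integral log|f(Re^it)|dt = log|f(0)| + sum_{|a_k|<R} log(R/|a_k|)
Step 1: f(0) = (-2) * 8 * (-5) * (-1) * 4 * (-5) = 1600
Step 2: log|f(0)| = log|2| + log|-8| + log|5| + log|1| + log|-4| + log|5| = 7.3778
Step 3: Zeros inside |z| < 11: 2, -8, 5, 1, -4, 5
Step 4: Jensen sum = log(11/2) + log(11/8) + log(11/5) + log(11/1) + log(11/4) + log(11/5) = 7.0096
Step 5: n(R) = number of terms in the Jensen sum = count of zeros inside |z| < 11 = 6

6


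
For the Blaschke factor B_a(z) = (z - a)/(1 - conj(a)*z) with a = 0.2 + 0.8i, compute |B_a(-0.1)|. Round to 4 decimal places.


Step 1: Numerator z0 - a = -0.1 - (0.2 + 0.8i) = -0.3 - 0.8i
Step 2: Denominator 1 - conj(a)*z0 = 1 - (0.2 - 0.8i)*(-0.1) = 1.02 - 0.08i
Step 3: |z0 - a|^2 = (-0.3)^2 + (-0.8)^2 = 0.73; |1 - conj(a)*z0|^2 = 1.02^2 + (-0.08)^2 = 1.0468
Step 4: |B_a(-0.1)| = sqrt(0.73 / 1.0468) = sqrt(0.697363)
Step 5: = 0.8351

0.8351


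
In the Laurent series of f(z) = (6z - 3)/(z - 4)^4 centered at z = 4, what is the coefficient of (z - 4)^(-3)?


Step 1: Write the numerator in powers of (z - 4): 6z - 3 = 6(z - 4) + (6*4 - 3) = 6(z - 4) + 21
Step 2: Divide by (z - 4)^4: f(z) = 21(z - 4)^(-4) + 6(z - 4)^(-3)
Step 3: This finite sum is the Laurent series of f about z = 4.
Step 4: Coefficient of (z - 4)^(-3) = coefficient of (z - 4) in the re-centred numerator = 6

6


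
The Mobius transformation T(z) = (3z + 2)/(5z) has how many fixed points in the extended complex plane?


Step 1: Fixed points satisfy T(z) = z
Step 2: 5z^2 - 3z - 2 = 0
Step 3: Discriminant = (-3)^2 - 4*5*(-2) = 49
Step 4: Number of fixed points = 2

2


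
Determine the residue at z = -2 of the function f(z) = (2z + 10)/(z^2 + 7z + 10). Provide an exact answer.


Step 1: Q(z) = z^2 + 7z + 10 = (z + 2)(z + 5)
Step 2: Q'(z) = 2z + 7
Step 3: Q'(-2) = 3, P(-2) = 6
Step 4: Res = P(-2)/Q'(-2) = 6/3 = 2

2


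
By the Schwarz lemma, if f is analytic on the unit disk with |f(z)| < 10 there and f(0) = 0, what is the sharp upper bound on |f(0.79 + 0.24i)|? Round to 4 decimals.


Step 1: g = f/10 maps D -> D with g(0) = 0, so by the Schwarz lemma |g(z)| <= |z|, i.e. |f(z)| <= 10|z|; this is sharp (f(z) = 10z).
Step 2: |z0|^2 = 0.79^2 + 0.24^2 = 0.6817
Step 3: |z0| = sqrt(0.6817) = 0.825651
Step 4: Best bound = 10 * |z0| = 10 * 0.825651 = 8.2565

8.2565


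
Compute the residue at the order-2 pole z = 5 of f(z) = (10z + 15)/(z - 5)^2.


Step 1: Pole of order 2 at z = 5
Step 2: Res = lim d/dz [(z - 5)^2 * f(z)] as z -> 5
Step 3: (z - 5)^2 * f(z) = 10z + 15
Step 4: d/dz[10z + 15] = 10

10


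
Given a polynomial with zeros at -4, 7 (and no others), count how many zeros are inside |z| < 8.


Step 1: Check each root:
  z = -4: |-4| = 4 < 8
  z = 7: |7| = 7 < 8
Step 2: Count = 2

2


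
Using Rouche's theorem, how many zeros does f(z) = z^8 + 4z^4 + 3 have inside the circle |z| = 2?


Step 1: On |z| = 2 the three terms have sizes |z^8| = 2^8 = 256, |4z^4| = 4*2^4 = 64, |3| = 3
Step 2: The dominant term is g(z) = z^8; let h(z) = 4z^4 + 3 so f = g + h
Step 3: On |z| = 2: |g| = 256 and |h| <= 64 + 3 = 67
Step 4: Since 256 > 67, |h| < |g| on |z| = 2, so by Rouche f has the same number of zeros as g inside |z| < 2
Step 5: g(z) = z^8 has 8 zeros (all at the origin) inside |z| < 2. Answer = 8

8


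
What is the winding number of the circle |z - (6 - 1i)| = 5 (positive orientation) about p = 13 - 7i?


Step 1: Center c = (6, -1), radius = 5
Step 2: |p - c|^2 = 7^2 + (-6)^2 = 85
Step 3: r^2 = 25
Step 4: |p-c| > r so winding number = 0

0


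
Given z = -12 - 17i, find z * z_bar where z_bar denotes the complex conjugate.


Step 1: conj(z) = -12 + 17i
Step 2: z * conj(z) = (-12)^2 + (-17)^2
Step 3: = 144 + 289 = 433

433


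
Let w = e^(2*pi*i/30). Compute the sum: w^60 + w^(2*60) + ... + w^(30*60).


Step 1: The sum sum_{j=1}^{n} w^(k*j) equals n if n | k, else 0.
Step 2: Here n = 30, k = 60
Step 3: Does n divide k? 30 | 60 -> True
Step 4: Sum = 30

30
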